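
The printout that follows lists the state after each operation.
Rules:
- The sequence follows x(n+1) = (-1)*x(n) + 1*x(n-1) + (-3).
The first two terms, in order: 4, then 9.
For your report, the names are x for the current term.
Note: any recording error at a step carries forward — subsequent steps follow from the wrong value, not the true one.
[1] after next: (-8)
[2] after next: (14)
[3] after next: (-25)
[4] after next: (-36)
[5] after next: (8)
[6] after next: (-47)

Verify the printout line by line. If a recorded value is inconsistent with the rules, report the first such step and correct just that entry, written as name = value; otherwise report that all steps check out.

step 1: x = -1*(9) + (1)*(4) + (-3) = -8 -> in agreement
step 2: x = -1*(-8) + (1)*(9) + (-3) = 14 -> in agreement
step 3: x = -1*(14) + (1)*(-8) + (-3) = -25 -> checks out
step 4: x = -1*(-25) + (1)*(14) + (-3) = 36 -> the entry is off here
So the first discrepancy is step 4, where the right value is x = 36.

step 4, x = 36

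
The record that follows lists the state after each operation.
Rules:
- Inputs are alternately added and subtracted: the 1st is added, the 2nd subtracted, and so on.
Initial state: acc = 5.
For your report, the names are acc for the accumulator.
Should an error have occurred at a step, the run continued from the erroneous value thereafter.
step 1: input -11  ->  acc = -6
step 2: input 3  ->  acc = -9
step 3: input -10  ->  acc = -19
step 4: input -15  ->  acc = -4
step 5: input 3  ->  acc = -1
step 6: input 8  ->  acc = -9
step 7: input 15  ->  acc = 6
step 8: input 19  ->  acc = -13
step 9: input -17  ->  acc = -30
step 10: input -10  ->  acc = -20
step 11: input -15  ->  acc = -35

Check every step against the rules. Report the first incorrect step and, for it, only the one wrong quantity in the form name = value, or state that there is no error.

Step 1: acc = 5 + -11 = -6 — exactly as logged.
Step 2: acc = -6 - 3 = -9 — matches.
Step 3: acc = -9 + -10 = -19 — confirmed correct.
Step 4: acc = -19 - -15 = -4 — matches.
Step 5: acc = -4 + 3 = -1 — matches.
Step 6: acc = -1 - 8 = -9 — no discrepancy.
Step 7: acc = -9 + 15 = 6 — in agreement.
Step 8: acc = 6 - 19 = -13 — no discrepancy.
Step 9: acc = -13 + -17 = -30 — in agreement.
Step 10: acc = -30 - -10 = -20 — verified.
Step 11: acc = -20 + -15 = -35 — consistent with the record.
Every step is consistent.

no error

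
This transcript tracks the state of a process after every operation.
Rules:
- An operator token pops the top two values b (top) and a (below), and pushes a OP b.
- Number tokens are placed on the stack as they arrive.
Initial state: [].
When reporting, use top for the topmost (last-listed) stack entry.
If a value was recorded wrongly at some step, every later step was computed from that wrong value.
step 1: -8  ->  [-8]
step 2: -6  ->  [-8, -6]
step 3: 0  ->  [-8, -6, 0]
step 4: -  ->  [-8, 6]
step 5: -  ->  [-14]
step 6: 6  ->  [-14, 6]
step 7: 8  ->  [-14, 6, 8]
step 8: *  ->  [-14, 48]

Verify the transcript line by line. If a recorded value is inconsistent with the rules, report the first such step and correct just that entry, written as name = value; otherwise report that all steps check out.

Step 1: push -8: top = -8 — confirmed correct.
Step 2: push -6: top = -6 — consistent with the transcript.
Step 3: push 0: top = 0 — exactly as logged.
Step 4: -6 - 0 = -6 — a discrepancy with the transcript.
The earliest wrong entry is at step 4: it should read top = -6.

step 4, top = -6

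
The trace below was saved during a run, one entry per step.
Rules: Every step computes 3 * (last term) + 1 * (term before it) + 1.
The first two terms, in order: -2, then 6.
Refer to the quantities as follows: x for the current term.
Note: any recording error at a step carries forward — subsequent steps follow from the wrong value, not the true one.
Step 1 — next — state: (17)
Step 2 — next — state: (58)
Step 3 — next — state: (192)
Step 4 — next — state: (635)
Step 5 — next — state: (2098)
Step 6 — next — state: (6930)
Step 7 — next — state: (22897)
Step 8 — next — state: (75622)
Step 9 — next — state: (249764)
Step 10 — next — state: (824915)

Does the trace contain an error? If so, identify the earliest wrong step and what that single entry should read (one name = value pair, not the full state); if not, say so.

Recomputing the run from the initial state:
step 1: x = 17
step 2: x = 58
step 3: x = 192
step 4: x = 635
step 5: x = 2098
step 6: x = 6930
step 7: x = 22889
step 8: x = 75598
step 9: x = 249684
step 10: x = 824651
The first disagreement with the trace is at step 7, where the value should be x = 22889.

step 7, x = 22889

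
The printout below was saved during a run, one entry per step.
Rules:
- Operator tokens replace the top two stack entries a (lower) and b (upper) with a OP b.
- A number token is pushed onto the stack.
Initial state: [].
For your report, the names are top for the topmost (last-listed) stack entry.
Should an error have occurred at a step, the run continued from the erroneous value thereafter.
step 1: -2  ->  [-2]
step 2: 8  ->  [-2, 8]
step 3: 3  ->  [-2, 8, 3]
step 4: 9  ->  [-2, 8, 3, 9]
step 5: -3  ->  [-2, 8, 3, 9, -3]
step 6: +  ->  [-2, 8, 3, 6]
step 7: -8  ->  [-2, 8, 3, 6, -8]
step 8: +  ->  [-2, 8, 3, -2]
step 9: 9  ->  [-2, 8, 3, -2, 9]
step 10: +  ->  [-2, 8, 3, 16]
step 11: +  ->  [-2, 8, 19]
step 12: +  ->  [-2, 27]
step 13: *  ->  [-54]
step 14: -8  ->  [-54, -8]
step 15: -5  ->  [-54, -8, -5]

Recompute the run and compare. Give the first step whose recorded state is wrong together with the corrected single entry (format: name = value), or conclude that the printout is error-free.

step 10, top = 7

Step 1: push -2: top = -2 — confirmed correct.
Step 2: push 8: top = 8 — in agreement.
Step 3: push 3: top = 3 — no discrepancy.
Step 4: push 9: top = 9 — in agreement.
Step 5: push -3: top = -3 — checks out.
Step 6: 9 + -3 = 6 — consistent with the printout.
Step 7: push -8: top = -8 — no discrepancy.
Step 8: 6 + -8 = -2 — verified.
Step 9: push 9: top = 9 — in agreement.
Step 10: -2 + 9 = 7 — the printout has a different value.
Conclusion: step 10 carries the first error; the entry should be top = 7.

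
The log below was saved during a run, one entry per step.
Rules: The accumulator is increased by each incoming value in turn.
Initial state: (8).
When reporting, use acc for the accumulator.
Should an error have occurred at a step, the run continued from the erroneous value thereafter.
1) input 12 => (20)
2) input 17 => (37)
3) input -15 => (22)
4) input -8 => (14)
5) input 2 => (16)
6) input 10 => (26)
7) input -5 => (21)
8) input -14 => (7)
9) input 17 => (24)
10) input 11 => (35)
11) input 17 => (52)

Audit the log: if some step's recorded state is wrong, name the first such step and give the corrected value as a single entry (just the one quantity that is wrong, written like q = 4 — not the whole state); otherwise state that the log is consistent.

step 1: acc = 8 + 12 = 20 -> consistent with the log
step 2: acc = 20 + 17 = 37 -> checks out
step 3: acc = 37 + -15 = 22 -> verified
step 4: acc = 22 + -8 = 14 -> same as recorded
step 5: acc = 14 + 2 = 16 -> exactly as logged
step 6: acc = 16 + 10 = 26 -> verified
step 7: acc = 26 + -5 = 21 -> checks out
step 8: acc = 21 + -14 = 7 -> no discrepancy
step 9: acc = 7 + 17 = 24 -> matches
step 10: acc = 24 + 11 = 35 -> consistent with the log
step 11: acc = 35 + 17 = 52 -> no discrepancy
Nothing is out of place; the run is error-free.

no error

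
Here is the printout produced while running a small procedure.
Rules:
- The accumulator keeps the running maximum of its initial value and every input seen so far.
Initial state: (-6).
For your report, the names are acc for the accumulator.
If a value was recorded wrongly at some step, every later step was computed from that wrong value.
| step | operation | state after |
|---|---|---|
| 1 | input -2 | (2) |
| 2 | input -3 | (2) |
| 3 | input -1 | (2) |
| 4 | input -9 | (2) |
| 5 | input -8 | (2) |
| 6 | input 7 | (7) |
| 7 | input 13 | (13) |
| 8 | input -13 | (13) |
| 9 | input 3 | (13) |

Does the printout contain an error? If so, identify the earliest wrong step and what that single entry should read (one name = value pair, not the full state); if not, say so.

Step 1: acc = max(-6, -2) = -2 — the recorded entry deviates here.
That makes step 1 the first incorrect line — acc = -2 is what it should show.

step 1, acc = -2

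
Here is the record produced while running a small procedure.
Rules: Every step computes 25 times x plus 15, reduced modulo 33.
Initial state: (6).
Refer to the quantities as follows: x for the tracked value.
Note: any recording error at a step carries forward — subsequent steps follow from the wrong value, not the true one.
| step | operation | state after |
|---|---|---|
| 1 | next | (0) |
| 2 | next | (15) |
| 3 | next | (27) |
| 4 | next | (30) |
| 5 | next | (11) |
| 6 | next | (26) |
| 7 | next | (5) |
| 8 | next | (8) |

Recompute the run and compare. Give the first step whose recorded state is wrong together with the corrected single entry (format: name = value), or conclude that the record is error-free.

Recomputing the run from the initial state:
step 1: x = 0
step 2: x = 15
step 3: x = 27
step 4: x = 30
step 5: x = 6
step 6: x = 0
step 7: x = 15
step 8: x = 27
The first disagreement with the record is at step 5, where the value should be x = 6.

step 5, x = 6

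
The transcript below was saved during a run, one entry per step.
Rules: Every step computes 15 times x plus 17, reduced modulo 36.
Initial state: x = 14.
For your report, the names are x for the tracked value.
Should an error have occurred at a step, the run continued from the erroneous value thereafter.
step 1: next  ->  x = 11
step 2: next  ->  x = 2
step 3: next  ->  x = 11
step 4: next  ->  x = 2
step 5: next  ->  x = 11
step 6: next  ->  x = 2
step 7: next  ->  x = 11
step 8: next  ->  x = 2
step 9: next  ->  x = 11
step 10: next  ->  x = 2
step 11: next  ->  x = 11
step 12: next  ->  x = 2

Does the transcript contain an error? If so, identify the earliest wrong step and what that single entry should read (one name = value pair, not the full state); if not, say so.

step 1: x = (15*14 + 17) mod 36 = 11 -> confirmed correct
step 2: x = (15*11 + 17) mod 36 = 2 -> matches
step 3: x = (15*2 + 17) mod 36 = 11 -> same as recorded
step 4: x = (15*11 + 17) mod 36 = 2 -> no discrepancy
step 5: x = (15*2 + 17) mod 36 = 11 -> no discrepancy
step 6: x = (15*11 + 17) mod 36 = 2 -> verified
step 7: x = (15*2 + 17) mod 36 = 11 -> verified
step 8: x = (15*11 + 17) mod 36 = 2 -> matches
step 9: x = (15*2 + 17) mod 36 = 11 -> verified
step 10: x = (15*11 + 17) mod 36 = 2 -> matches
step 11: x = (15*2 + 17) mod 36 = 11 -> no discrepancy
step 12: x = (15*11 + 17) mod 36 = 2 -> same as recorded
Each recorded entry agrees with the recomputation.

no error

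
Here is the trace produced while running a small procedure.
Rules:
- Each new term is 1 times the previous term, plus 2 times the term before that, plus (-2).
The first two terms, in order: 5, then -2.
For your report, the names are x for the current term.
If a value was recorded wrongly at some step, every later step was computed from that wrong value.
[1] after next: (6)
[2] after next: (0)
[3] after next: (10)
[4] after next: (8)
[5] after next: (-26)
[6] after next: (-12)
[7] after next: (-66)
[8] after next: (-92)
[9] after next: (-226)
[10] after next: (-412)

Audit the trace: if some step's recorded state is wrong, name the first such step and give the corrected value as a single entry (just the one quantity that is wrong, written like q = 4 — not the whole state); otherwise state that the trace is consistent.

step 5, x = 26

1. x = 1*(-2) + (2)*(5) + (-2) = 6 (checks out)
2. x = 1*(6) + (2)*(-2) + (-2) = 0 (consistent with the trace)
3. x = 1*(0) + (2)*(6) + (-2) = 10 (confirmed correct)
4. x = 1*(10) + (2)*(0) + (-2) = 8 (consistent with the trace)
5. x = 1*(8) + (2)*(10) + (-2) = 26 (not what was recorded)
That makes step 5 the first incorrect line — x = 26 is what it should show.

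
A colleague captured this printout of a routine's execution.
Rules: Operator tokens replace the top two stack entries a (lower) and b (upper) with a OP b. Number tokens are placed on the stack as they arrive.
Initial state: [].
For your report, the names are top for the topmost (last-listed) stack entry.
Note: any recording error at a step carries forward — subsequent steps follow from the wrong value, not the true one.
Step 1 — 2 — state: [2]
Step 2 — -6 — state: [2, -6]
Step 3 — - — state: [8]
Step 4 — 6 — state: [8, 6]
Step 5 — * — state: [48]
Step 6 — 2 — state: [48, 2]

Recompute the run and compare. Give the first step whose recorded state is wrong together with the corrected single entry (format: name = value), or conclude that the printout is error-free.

no error

Step 1: push 2: top = 2 — agrees with the printout.
Step 2: push -6: top = -6 — exactly as logged.
Step 3: 2 - -6 = 8 — verified.
Step 4: push 6: top = 6 — same as recorded.
Step 5: 8 * 6 = 48 — no discrepancy.
Step 6: push 2: top = 2 — consistent with the printout.
The whole run recomputes cleanly — no discrepancies.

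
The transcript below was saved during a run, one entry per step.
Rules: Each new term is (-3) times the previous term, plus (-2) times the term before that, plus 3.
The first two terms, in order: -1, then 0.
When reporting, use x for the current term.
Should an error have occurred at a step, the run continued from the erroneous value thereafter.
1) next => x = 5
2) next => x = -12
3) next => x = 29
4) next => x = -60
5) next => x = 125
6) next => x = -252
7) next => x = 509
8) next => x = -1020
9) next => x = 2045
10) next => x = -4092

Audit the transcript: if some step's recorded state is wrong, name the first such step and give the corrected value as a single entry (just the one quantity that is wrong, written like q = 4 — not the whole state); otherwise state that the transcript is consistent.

Step 1: x = -3*(0) + (-2)*(-1) + (3) = 5 — agrees with the transcript.
Step 2: x = -3*(5) + (-2)*(0) + (3) = -12 — same as recorded.
Step 3: x = -3*(-12) + (-2)*(5) + (3) = 29 — checks out.
Step 4: x = -3*(29) + (-2)*(-12) + (3) = -60 — exactly as logged.
Step 5: x = -3*(-60) + (-2)*(29) + (3) = 125 — confirmed correct.
Step 6: x = -3*(125) + (-2)*(-60) + (3) = -252 — same as recorded.
Step 7: x = -3*(-252) + (-2)*(125) + (3) = 509 — in agreement.
Step 8: x = -3*(509) + (-2)*(-252) + (3) = -1020 — consistent with the transcript.
Step 9: x = -3*(-1020) + (-2)*(509) + (3) = 2045 — same as recorded.
Step 10: x = -3*(2045) + (-2)*(-1020) + (3) = -4092 — checks out.
No step deviates from the rules.

no error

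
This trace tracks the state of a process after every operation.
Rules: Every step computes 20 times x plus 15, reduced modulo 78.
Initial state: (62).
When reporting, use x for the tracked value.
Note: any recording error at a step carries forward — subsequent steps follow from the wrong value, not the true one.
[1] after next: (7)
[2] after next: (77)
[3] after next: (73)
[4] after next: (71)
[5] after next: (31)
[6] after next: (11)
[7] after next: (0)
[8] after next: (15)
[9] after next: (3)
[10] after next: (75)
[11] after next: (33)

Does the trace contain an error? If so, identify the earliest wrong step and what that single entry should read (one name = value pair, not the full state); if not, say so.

step 7, x = 1

1. x = (20*62 + 15) mod 78 = 7 (agrees with the trace)
2. x = (20*7 + 15) mod 78 = 77 (checks out)
3. x = (20*77 + 15) mod 78 = 73 (in agreement)
4. x = (20*73 + 15) mod 78 = 71 (agrees with the trace)
5. x = (20*71 + 15) mod 78 = 31 (exactly as logged)
6. x = (20*31 + 15) mod 78 = 11 (verified)
7. x = (20*11 + 15) mod 78 = 1 (the entry is off here)
The earliest wrong entry is at step 7: it should read x = 1.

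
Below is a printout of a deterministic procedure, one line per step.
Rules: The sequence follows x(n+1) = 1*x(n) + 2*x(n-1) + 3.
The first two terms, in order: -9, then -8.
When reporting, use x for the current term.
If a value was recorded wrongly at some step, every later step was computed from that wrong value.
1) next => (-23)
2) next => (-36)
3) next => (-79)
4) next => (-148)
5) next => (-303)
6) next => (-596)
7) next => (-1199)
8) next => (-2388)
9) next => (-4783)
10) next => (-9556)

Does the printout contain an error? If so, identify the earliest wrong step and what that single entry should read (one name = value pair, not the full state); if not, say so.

Recomputing the run from the initial state:
step 1: x = -23
step 2: x = -36
step 3: x = -79
step 4: x = -148
step 5: x = -303
step 6: x = -596
step 7: x = -1199
step 8: x = -2388
step 9: x = -4783
step 10: x = -9556
This matches the printout at every step.

no error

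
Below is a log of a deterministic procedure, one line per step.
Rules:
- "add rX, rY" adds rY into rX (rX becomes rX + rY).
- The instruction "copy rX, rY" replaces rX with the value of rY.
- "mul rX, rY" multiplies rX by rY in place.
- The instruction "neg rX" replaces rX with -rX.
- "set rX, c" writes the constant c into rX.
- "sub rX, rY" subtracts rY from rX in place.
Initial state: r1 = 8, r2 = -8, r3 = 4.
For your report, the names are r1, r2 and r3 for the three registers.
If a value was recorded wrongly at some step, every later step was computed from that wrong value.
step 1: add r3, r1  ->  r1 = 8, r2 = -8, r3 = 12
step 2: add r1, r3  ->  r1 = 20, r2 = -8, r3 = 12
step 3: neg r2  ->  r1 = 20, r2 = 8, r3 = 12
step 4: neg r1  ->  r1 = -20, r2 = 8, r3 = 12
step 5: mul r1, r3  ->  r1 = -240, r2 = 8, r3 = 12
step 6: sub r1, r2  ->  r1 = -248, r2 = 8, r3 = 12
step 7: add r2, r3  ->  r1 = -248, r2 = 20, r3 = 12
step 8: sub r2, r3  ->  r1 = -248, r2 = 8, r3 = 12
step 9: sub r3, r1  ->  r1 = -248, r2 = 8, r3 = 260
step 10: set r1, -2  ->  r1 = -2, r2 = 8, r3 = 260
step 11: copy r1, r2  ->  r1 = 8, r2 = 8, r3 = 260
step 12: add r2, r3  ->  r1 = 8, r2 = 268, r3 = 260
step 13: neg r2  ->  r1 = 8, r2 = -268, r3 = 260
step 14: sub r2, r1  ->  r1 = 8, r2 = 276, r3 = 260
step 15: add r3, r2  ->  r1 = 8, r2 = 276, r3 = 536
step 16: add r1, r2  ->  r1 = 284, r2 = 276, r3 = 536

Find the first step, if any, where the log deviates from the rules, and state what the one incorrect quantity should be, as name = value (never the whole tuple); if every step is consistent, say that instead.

step 14, r2 = -276

Recomputing the run from the initial state:
step 1: r1 = 8, r2 = -8, r3 = 12
step 2: r1 = 20, r2 = -8, r3 = 12
step 3: r1 = 20, r2 = 8, r3 = 12
step 4: r1 = -20, r2 = 8, r3 = 12
step 5: r1 = -240, r2 = 8, r3 = 12
step 6: r1 = -248, r2 = 8, r3 = 12
step 7: r1 = -248, r2 = 20, r3 = 12
step 8: r1 = -248, r2 = 8, r3 = 12
step 9: r1 = -248, r2 = 8, r3 = 260
step 10: r1 = -2, r2 = 8, r3 = 260
step 11: r1 = 8, r2 = 8, r3 = 260
step 12: r1 = 8, r2 = 268, r3 = 260
step 13: r1 = 8, r2 = -268, r3 = 260
step 14: r1 = 8, r2 = -276, r3 = 260
step 15: r1 = 8, r2 = -276, r3 = -16
step 16: r1 = -268, r2 = -276, r3 = -16
The first disagreement with the log is at step 14, where the value should be r2 = -276.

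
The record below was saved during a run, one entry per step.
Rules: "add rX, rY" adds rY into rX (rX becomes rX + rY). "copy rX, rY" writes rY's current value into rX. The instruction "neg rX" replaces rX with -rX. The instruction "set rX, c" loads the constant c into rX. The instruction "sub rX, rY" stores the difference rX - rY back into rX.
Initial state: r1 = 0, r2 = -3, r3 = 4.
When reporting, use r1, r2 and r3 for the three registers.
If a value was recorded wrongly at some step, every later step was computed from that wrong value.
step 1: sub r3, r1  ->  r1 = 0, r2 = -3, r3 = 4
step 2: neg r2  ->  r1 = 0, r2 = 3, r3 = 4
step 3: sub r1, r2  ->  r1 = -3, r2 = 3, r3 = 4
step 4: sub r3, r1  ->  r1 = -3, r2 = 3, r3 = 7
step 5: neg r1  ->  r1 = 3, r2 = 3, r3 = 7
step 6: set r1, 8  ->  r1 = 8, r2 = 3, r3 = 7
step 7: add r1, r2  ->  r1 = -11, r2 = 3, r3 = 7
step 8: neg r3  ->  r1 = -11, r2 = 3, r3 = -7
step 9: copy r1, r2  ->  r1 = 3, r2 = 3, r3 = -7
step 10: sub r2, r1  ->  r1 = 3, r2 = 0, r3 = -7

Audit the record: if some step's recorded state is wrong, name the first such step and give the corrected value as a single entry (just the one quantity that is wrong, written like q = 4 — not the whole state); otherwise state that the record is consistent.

step 7, r1 = 11

step 1: r3 = 4 - 0 = 4 -> in agreement
step 2: r2 = -(-3) = 3 -> checks out
step 3: r1 = 0 - 3 = -3 -> checks out
step 4: r3 = 4 - -3 = 7 -> no discrepancy
step 5: r1 = -(-3) = 3 -> matches
step 6: r1 = 8 -> consistent with the record
step 7: r1 = 8 + 3 = 11 -> the entry is off here
Step 7 is the first one off; corrected, r1 = 11.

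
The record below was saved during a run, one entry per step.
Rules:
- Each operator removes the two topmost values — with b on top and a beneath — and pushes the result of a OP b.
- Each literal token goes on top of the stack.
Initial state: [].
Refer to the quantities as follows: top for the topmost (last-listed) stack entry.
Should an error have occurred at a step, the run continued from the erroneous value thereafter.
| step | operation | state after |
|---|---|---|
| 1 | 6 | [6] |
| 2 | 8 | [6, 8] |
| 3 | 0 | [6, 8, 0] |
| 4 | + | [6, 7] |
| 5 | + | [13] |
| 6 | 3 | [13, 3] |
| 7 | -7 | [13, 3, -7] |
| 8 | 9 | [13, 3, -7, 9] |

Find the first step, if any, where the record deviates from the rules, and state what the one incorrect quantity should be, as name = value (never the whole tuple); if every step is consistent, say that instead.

step 4, top = 8

Recomputing the run from the initial state:
step 1: [6]
step 2: [6, 8]
step 3: [6, 8, 0]
step 4: [6, 8]
step 5: [14]
step 6: [14, 3]
step 7: [14, 3, -7]
step 8: [14, 3, -7, 9]
The first disagreement with the record is at step 4, where the value should be top = 8.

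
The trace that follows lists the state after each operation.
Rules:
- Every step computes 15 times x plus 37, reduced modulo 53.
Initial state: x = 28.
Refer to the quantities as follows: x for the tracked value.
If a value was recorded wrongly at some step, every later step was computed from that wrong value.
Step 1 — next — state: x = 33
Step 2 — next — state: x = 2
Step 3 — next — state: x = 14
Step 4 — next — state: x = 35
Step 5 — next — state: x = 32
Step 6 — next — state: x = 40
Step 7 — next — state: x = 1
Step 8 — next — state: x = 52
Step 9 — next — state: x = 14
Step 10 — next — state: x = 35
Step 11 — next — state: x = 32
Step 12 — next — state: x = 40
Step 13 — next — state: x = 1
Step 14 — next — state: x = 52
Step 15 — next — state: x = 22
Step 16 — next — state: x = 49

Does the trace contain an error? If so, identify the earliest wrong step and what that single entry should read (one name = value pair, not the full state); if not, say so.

Recomputing the run from the initial state:
step 1: x = 33
step 2: x = 2
step 3: x = 14
step 4: x = 35
step 5: x = 32
step 6: x = 40
step 7: x = 1
step 8: x = 52
step 9: x = 22
step 10: x = 49
step 11: x = 30
step 12: x = 10
step 13: x = 28
step 14: x = 33
step 15: x = 2
step 16: x = 14
The first disagreement with the trace is at step 9, where the value should be x = 22.

step 9, x = 22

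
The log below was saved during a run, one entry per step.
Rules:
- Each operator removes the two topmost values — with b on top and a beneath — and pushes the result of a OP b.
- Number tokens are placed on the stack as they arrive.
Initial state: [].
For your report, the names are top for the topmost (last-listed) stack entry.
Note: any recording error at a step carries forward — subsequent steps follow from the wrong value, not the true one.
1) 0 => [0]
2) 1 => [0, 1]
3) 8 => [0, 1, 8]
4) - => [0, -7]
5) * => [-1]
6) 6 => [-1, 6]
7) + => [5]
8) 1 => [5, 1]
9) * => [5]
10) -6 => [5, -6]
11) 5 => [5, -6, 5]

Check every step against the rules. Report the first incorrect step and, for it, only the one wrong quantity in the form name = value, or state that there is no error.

step 5, top = 0

Recomputing the run from the initial state:
step 1: [0]
step 2: [0, 1]
step 3: [0, 1, 8]
step 4: [0, -7]
step 5: [0]
step 6: [0, 6]
step 7: [6]
step 8: [6, 1]
step 9: [6]
step 10: [6, -6]
step 11: [6, -6, 5]
The first disagreement with the log is at step 5, where the value should be top = 0.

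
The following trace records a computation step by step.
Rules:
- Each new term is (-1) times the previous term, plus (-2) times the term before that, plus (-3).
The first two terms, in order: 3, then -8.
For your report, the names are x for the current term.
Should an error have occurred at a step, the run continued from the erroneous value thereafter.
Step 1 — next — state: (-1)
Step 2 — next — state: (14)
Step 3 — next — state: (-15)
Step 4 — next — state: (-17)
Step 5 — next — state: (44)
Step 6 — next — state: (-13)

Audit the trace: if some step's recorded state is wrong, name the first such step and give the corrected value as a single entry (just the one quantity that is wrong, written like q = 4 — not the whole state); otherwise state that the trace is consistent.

1. x = -1*(-8) + (-2)*(3) + (-3) = -1 (matches)
2. x = -1*(-1) + (-2)*(-8) + (-3) = 14 (checks out)
3. x = -1*(14) + (-2)*(-1) + (-3) = -15 (matches)
4. x = -1*(-15) + (-2)*(14) + (-3) = -16 (the recorded entry deviates here)
That makes step 4 the first incorrect line — x = -16 is what it should show.

step 4, x = -16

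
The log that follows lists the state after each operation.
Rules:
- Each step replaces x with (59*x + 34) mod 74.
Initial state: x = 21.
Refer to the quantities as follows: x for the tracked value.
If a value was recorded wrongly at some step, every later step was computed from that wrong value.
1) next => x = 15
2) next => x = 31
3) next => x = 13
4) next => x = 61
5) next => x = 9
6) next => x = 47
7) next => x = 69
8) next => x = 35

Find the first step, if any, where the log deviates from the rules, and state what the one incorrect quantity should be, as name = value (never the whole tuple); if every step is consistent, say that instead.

step 1: x = (59*21 + 34) mod 74 = 15 -> same as recorded
step 2: x = (59*15 + 34) mod 74 = 31 -> checks out
step 3: x = (59*31 + 34) mod 74 = 13 -> no discrepancy
step 4: x = (59*13 + 34) mod 74 = 61 -> no discrepancy
step 5: x = (59*61 + 34) mod 74 = 7 -> the log has a different value
The audit stops at step 5: the recorded entry is wrong and should be x = 7.

step 5, x = 7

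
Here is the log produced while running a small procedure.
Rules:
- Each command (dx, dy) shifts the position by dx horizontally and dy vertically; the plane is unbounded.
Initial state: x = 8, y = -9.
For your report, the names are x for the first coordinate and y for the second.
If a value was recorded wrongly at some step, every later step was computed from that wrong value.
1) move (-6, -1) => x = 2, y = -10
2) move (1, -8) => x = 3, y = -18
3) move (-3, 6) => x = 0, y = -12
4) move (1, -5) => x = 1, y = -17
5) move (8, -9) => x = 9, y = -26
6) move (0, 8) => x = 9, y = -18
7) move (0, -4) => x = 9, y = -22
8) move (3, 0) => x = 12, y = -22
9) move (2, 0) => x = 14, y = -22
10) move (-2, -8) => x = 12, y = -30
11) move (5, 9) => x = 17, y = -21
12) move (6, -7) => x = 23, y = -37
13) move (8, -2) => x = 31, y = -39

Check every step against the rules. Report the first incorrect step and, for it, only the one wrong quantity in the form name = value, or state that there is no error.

step 12, y = -28

Recomputing the run from the initial state:
step 1: x = 2, y = -10
step 2: x = 3, y = -18
step 3: x = 0, y = -12
step 4: x = 1, y = -17
step 5: x = 9, y = -26
step 6: x = 9, y = -18
step 7: x = 9, y = -22
step 8: x = 12, y = -22
step 9: x = 14, y = -22
step 10: x = 12, y = -30
step 11: x = 17, y = -21
step 12: x = 23, y = -28
step 13: x = 31, y = -30
The first disagreement with the log is at step 12, where the value should be y = -28.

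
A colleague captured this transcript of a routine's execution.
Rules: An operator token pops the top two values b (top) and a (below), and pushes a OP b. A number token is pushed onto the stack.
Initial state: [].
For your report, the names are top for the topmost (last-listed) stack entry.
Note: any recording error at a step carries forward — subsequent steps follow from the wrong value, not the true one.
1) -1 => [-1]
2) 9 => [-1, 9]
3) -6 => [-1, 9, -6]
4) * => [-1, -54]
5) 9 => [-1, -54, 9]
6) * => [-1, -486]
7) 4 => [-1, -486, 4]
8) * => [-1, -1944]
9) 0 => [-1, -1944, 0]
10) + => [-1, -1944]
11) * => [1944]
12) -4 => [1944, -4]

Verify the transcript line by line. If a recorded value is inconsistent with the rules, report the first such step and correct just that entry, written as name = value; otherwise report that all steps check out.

no error

Step 1: push -1: top = -1 — agrees with the transcript.
Step 2: push 9: top = 9 — in agreement.
Step 3: push -6: top = -6 — agrees with the transcript.
Step 4: 9 * -6 = -54 — same as recorded.
Step 5: push 9: top = 9 — confirmed correct.
Step 6: -54 * 9 = -486 — in agreement.
Step 7: push 4: top = 4 — matches.
Step 8: -486 * 4 = -1944 — in agreement.
Step 9: push 0: top = 0 — matches.
Step 10: -1944 + 0 = -1944 — in agreement.
Step 11: -1 * -1944 = 1944 — checks out.
Step 12: push -4: top = -4 — verified.
The whole run recomputes cleanly — no discrepancies.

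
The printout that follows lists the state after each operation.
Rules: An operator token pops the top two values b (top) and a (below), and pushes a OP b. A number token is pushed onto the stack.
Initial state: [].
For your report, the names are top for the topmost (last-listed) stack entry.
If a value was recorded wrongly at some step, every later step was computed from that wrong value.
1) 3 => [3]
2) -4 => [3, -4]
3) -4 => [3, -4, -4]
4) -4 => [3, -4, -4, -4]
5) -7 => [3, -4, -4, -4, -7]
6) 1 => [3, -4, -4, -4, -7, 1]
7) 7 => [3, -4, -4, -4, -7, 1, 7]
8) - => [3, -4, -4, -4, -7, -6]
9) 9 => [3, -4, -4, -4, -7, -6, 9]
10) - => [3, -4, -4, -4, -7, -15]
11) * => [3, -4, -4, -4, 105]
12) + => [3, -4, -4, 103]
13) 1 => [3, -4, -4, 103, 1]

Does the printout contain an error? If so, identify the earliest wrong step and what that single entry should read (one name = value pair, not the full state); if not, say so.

step 12, top = 101

step 1: push 3: top = 3 -> consistent with the printout
step 2: push -4: top = -4 -> exactly as logged
step 3: push -4: top = -4 -> agrees with the printout
step 4: push -4: top = -4 -> checks out
step 5: push -7: top = -7 -> agrees with the printout
step 6: push 1: top = 1 -> in agreement
step 7: push 7: top = 7 -> exactly as logged
step 8: 1 - 7 = -6 -> no discrepancy
step 9: push 9: top = 9 -> verified
step 10: -6 - 9 = -15 -> agrees with the printout
step 11: -7 * -15 = 105 -> checks out
step 12: -4 + 105 = 101 -> not what was recorded
Conclusion: step 12 carries the first error; the entry should be top = 101.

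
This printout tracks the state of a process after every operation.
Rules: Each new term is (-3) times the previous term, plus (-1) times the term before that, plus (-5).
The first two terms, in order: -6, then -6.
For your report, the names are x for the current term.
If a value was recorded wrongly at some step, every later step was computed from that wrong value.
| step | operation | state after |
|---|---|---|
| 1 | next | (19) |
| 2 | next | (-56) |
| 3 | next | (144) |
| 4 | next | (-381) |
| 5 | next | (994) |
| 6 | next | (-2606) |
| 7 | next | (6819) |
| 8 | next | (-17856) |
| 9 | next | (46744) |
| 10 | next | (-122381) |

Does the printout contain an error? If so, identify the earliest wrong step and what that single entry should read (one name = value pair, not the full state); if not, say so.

Recomputing the run from the initial state:
step 1: x = 19
step 2: x = -56
step 3: x = 144
step 4: x = -381
step 5: x = 994
step 6: x = -2606
step 7: x = 6819
step 8: x = -17856
step 9: x = 46744
step 10: x = -122381
This matches the printout at every step.

no error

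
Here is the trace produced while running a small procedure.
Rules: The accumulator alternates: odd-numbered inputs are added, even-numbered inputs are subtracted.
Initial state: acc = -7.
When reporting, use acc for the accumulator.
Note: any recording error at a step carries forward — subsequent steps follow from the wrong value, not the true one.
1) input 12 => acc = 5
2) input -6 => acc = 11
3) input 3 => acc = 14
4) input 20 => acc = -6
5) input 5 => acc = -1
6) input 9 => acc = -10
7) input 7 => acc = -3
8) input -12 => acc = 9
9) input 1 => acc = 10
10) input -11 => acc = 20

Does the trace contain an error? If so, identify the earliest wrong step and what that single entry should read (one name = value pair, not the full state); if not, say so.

step 10, acc = 21

Step 1: acc = -7 + 12 = 5 — verified.
Step 2: acc = 5 - -6 = 11 — same as recorded.
Step 3: acc = 11 + 3 = 14 — matches.
Step 4: acc = 14 - 20 = -6 — no discrepancy.
Step 5: acc = -6 + 5 = -1 — exactly as logged.
Step 6: acc = -1 - 9 = -10 — checks out.
Step 7: acc = -10 + 7 = -3 — agrees with the trace.
Step 8: acc = -3 - -12 = 9 — in agreement.
Step 9: acc = 9 + 1 = 10 — confirmed correct.
Step 10: acc = 10 - -11 = 21 — the recorded entry deviates here.
The earliest wrong entry is at step 10: it should read acc = 21.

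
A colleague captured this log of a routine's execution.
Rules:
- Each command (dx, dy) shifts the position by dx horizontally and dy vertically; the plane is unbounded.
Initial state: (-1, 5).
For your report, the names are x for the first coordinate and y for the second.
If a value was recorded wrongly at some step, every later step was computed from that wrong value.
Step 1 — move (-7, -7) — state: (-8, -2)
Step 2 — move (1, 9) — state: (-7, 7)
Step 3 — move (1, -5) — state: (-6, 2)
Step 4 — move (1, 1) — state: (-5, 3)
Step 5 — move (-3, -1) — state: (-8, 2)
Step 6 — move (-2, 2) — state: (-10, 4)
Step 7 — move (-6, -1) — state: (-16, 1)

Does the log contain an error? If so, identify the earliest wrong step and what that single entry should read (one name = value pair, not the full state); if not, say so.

Step 1: x = -1 + (-7) = -8, y = 5 + (-7) = -2 — exactly as logged.
Step 2: x = -8 + (1) = -7, y = -2 + (9) = 7 — agrees with the log.
Step 3: x = -7 + (1) = -6, y = 7 + (-5) = 2 — same as recorded.
Step 4: x = -6 + (1) = -5, y = 2 + (1) = 3 — checks out.
Step 5: x = -5 + (-3) = -8, y = 3 + (-1) = 2 — verified.
Step 6: x = -8 + (-2) = -10, y = 2 + (2) = 4 — no discrepancy.
Step 7: x = -10 + (-6) = -16, y = 4 + (-1) = 3 — the recorded entry deviates here.
Conclusion: step 7 carries the first error; the entry should be y = 3.

step 7, y = 3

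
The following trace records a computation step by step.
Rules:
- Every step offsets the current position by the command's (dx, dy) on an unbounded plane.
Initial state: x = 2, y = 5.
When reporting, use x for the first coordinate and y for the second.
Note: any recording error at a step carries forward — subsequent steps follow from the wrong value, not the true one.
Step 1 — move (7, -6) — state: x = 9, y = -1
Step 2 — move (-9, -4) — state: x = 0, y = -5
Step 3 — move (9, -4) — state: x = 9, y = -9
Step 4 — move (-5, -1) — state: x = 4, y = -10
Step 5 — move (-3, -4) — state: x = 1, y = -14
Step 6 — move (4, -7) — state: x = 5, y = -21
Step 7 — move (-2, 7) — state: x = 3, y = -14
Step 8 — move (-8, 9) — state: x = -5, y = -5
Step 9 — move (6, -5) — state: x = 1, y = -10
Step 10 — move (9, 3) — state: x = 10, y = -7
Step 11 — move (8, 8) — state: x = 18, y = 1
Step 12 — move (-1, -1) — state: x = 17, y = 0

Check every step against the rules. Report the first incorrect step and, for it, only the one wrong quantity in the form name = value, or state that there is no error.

1. x = 2 + (7) = 9, y = 5 + (-6) = -1 (agrees with the trace)
2. x = 9 + (-9) = 0, y = -1 + (-4) = -5 (in agreement)
3. x = 0 + (9) = 9, y = -5 + (-4) = -9 (matches)
4. x = 9 + (-5) = 4, y = -9 + (-1) = -10 (checks out)
5. x = 4 + (-3) = 1, y = -10 + (-4) = -14 (confirmed correct)
6. x = 1 + (4) = 5, y = -14 + (-7) = -21 (consistent with the trace)
7. x = 5 + (-2) = 3, y = -21 + (7) = -14 (in agreement)
8. x = 3 + (-8) = -5, y = -14 + (9) = -5 (checks out)
9. x = -5 + (6) = 1, y = -5 + (-5) = -10 (exactly as logged)
10. x = 1 + (9) = 10, y = -10 + (3) = -7 (in agreement)
11. x = 10 + (8) = 18, y = -7 + (8) = 1 (in agreement)
12. x = 18 + (-1) = 17, y = 1 + (-1) = 0 (agrees with the trace)
Each recorded entry agrees with the recomputation.

no error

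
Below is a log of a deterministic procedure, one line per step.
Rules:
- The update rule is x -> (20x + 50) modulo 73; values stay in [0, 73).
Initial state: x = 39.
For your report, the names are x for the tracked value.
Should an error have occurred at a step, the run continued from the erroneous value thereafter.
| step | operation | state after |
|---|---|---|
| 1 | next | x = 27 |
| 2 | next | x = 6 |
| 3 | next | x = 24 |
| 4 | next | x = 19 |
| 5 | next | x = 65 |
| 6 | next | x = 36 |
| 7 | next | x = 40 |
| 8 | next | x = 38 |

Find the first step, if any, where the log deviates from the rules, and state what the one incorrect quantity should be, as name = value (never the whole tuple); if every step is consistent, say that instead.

step 1: x = (20*39 + 50) mod 73 = 27 -> verified
step 2: x = (20*27 + 50) mod 73 = 6 -> confirmed correct
step 3: x = (20*6 + 50) mod 73 = 24 -> matches
step 4: x = (20*24 + 50) mod 73 = 19 -> no discrepancy
step 5: x = (20*19 + 50) mod 73 = 65 -> agrees with the log
step 6: x = (20*65 + 50) mod 73 = 36 -> matches
step 7: x = (20*36 + 50) mod 73 = 40 -> exactly as logged
step 8: x = (20*40 + 50) mod 73 = 47 -> this is not what the log shows
The audit stops at step 8: the recorded entry is wrong and should be x = 47.

step 8, x = 47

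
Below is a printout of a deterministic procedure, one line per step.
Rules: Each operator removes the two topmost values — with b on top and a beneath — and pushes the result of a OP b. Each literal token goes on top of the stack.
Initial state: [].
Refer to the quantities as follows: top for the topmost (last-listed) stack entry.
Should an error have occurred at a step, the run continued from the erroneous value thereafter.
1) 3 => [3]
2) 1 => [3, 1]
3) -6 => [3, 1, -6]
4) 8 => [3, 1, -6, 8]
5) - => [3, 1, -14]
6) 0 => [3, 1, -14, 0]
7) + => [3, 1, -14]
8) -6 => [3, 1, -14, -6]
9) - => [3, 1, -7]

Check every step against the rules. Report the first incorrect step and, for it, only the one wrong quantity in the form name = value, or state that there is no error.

Step 1: push 3: top = 3 — no discrepancy.
Step 2: push 1: top = 1 — same as recorded.
Step 3: push -6: top = -6 — exactly as logged.
Step 4: push 8: top = 8 — agrees with the printout.
Step 5: -6 - 8 = -14 — consistent with the printout.
Step 6: push 0: top = 0 — verified.
Step 7: -14 + 0 = -14 — same as recorded.
Step 8: push -6: top = -6 — same as recorded.
Step 9: -14 - -6 = -8 — the printout disagrees here.
The audit stops at step 9: the recorded entry is wrong and should be top = -8.

step 9, top = -8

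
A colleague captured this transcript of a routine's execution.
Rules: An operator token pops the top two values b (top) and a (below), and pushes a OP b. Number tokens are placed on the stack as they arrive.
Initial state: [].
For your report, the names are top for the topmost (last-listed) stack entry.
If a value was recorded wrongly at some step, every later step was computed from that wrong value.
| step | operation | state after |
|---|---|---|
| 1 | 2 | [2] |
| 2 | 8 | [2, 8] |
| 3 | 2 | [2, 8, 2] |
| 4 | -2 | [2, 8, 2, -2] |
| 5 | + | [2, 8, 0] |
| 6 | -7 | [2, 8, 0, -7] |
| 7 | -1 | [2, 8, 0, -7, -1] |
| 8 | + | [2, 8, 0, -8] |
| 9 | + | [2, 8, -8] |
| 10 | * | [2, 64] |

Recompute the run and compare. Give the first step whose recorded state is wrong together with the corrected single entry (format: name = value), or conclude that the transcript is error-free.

step 10, top = -64

Recomputing the run from the initial state:
step 1: [2]
step 2: [2, 8]
step 3: [2, 8, 2]
step 4: [2, 8, 2, -2]
step 5: [2, 8, 0]
step 6: [2, 8, 0, -7]
step 7: [2, 8, 0, -7, -1]
step 8: [2, 8, 0, -8]
step 9: [2, 8, -8]
step 10: [2, -64]
The first disagreement with the transcript is at step 10, where the value should be top = -64.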